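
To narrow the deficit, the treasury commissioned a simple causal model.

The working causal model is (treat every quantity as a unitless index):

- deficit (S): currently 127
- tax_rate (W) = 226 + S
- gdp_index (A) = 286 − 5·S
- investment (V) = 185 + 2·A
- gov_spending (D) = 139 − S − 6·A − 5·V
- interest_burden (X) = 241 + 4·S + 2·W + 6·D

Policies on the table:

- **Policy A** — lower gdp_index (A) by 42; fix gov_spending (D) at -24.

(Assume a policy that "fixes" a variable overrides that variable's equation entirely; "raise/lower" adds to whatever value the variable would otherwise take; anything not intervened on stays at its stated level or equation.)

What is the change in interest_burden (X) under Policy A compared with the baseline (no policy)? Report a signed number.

Baseline:
  S = 127
  W = 226 + 127 = 353
  A = 286 − 5·127 = -349
  V = 185 + 2·(-349) = -513
  D = 139 − 127 − 6·(-349) − 5·(-513) = 4671
  X = 241 + 4·127 + 2·353 + 6·4671 = 29481
Policy A (A − 42, D := -24):
  S = 127
  W = 226 + 127 = 353
  A = 286 − 5·127 (−42 from intervention) = -391
  V = 185 + 2·(-391) = -597
  D = -24
  X = 241 + 4·127 + 2·353 + 6·(-24) = 1311
Change in X: 1311 − 29481 = -28170

-28170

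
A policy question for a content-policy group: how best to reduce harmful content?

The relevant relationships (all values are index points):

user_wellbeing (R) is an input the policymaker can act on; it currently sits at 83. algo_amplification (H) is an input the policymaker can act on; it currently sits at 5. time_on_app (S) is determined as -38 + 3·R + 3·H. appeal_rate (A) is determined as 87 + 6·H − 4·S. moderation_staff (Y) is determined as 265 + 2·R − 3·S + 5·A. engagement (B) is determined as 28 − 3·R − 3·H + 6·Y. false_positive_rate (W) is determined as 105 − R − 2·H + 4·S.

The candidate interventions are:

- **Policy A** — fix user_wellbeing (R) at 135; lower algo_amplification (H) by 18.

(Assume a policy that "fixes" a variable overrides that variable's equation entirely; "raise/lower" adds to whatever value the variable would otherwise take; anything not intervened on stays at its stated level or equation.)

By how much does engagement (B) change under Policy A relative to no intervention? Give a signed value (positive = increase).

Baseline:
  R = 83
  H = 5
  S = -38 + 3·83 + 3·5 = 226
  A = 87 + 6·5 − 4·226 = -787
  Y = 265 + 2·83 − 3·226 + 5·(-787) = -4182
  B = 28 − 3·83 − 3·5 + 6·(-4182) = -25328
Policy A (R := 135, H − 18):
  R = 135
  H = 5 − 18 = -13
  S = -38 + 3·135 + 3·(-13) = 328
  A = 87 + 6·(-13) − 4·328 = -1303
  Y = 265 + 2·135 − 3·328 + 5·(-1303) = -6964
  B = 28 − 3·135 − 3·(-13) + 6·(-6964) = -42122
Change in B: -42122 − (-25328) = -16794

-16794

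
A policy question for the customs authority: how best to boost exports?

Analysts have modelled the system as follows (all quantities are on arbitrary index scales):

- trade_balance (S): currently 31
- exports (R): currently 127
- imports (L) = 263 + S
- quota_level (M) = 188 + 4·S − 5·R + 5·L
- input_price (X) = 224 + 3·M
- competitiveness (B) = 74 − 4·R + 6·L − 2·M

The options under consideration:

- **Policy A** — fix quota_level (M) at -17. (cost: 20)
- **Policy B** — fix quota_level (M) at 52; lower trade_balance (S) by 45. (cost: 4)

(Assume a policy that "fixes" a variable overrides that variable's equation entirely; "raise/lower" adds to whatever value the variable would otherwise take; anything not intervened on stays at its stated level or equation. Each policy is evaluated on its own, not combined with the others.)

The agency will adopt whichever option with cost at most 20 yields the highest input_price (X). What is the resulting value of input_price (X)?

Policy A (M := -17):
  S = 31
  R = 127
  L = 263 + 31 = 294
  M = -17
  X = 224 + 3·(-17) = 173
Policy B (M := 52, S − 45):
  S = 31 − 45 = -14
  R = 127
  L = 263 + (-14) = 249
  M = 52
  X = 224 + 3·52 = 380
Comparing — Policy A: X=173, Policy B: X=380. Highest is 380 (Policy B).

380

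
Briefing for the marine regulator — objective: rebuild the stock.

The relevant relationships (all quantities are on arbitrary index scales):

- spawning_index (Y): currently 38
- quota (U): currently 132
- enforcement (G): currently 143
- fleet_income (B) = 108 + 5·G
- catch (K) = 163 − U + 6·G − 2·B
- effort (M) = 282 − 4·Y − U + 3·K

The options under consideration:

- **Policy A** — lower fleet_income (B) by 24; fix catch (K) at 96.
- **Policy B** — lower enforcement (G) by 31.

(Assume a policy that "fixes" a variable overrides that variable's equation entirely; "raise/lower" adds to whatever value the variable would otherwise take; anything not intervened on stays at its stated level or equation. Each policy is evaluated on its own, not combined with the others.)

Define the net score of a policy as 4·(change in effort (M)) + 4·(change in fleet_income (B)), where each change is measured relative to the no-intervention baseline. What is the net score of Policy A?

Baseline:
  Y = 38
  U = 132
  G = 143
  B = 108 + 5·143 = 823
  K = 163 − 132 + 6·143 − 2·823 = -757
  M = 282 − 4·38 − 132 + 3·(-757) = -2273
Policy A (B − 24, K := 96):
  Y = 38
  U = 132
  G = 143
  B = 108 + 5·143 (−24 from intervention) = 799
  K = 96
  M = 282 − 4·38 − 132 + 3·96 = 286
ΔM = 286 − (-2273) = 2559; ΔB = 799 − 823 = -24
Score = 4·2559 + 4·(-24) = 10140

10140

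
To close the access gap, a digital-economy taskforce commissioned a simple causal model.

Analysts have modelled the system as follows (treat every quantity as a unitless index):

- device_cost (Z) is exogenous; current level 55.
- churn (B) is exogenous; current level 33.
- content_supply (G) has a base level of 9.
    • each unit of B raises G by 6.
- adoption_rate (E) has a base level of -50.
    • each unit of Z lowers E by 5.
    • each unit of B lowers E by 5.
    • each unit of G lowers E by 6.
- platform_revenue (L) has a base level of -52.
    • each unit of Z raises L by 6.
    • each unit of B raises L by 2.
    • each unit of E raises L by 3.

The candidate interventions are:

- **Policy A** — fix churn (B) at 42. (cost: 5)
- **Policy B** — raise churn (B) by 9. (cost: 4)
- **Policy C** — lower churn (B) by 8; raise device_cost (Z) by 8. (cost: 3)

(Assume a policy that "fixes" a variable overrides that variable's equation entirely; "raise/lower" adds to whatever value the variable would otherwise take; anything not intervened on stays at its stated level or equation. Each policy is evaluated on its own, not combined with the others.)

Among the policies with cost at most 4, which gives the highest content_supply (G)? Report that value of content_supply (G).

Policy B (B + 9):
  B = 33 + 9 = 42
  G = 9 + 6·42 = 261
Policy C (B − 8, Z + 8):
  B = 33 − 8 = 25
  G = 9 + 6·25 = 159
Comparing — Policy B: G=261, Policy C: G=159. Highest is 261 (Policy B).

261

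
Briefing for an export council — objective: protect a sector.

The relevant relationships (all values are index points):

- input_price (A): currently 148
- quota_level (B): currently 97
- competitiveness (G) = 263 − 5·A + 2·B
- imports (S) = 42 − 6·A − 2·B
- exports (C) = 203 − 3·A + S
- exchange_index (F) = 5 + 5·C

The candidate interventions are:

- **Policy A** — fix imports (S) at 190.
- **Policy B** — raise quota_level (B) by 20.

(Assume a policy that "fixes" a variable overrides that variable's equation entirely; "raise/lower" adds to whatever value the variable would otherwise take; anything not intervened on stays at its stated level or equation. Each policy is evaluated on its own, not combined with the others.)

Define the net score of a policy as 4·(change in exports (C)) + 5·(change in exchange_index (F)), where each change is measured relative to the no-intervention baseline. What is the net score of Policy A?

35670

Baseline:
  A = 148
  B = 97
  S = 42 − 6·148 − 2·97 = -1040
  C = 203 − 3·148 + (-1040) = -1281
  F = 5 + 5·(-1281) = -6400
Policy A (S := 190):
  A = 148
  B = 97
  S = 190
  C = 203 − 3·148 + 190 = -51
  F = 5 + 5·(-51) = -250
ΔC = -51 − (-1281) = 1230; ΔF = -250 − (-6400) = 6150
Score = 4·1230 + 5·6150 = 35670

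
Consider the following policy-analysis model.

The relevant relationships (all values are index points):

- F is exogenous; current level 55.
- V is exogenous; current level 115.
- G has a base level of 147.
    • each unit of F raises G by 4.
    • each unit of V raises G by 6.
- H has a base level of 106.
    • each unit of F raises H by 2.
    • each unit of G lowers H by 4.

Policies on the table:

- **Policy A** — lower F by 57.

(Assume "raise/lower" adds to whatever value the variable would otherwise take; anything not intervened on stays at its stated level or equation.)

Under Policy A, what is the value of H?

-3214

Policy A (F − 57):
  F = 55 − 57 = -2
  V = 115
  G = 147 + 4·(-2) + 6·115 = 829
  H = 106 + 2·(-2) − 4·829 = -3214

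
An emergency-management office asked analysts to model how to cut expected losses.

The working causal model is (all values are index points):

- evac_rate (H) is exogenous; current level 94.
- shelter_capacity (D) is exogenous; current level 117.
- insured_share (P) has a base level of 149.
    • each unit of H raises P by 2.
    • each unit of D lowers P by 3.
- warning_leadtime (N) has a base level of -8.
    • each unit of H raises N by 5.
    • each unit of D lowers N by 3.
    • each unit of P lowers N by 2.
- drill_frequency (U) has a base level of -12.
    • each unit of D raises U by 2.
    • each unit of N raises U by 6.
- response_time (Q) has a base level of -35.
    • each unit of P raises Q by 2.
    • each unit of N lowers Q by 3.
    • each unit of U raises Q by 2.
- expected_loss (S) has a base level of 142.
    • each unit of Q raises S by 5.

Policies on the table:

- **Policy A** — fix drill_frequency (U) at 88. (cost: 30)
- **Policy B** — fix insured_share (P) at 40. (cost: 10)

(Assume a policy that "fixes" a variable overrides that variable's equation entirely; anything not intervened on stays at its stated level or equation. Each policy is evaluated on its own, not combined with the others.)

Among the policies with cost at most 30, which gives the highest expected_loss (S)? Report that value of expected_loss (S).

3982

Policy A (U := 88):
  H = 94
  D = 117
  P = 149 + 2·94 − 3·117 = -14
  N = -8 + 5·94 − 3·117 − 2·(-14) = 139
  U = 88
  Q = -35 + 2·(-14) − 3·139 + 2·88 = -304
  S = 142 + 5·(-304) = -1378
Policy B (P := 40):
  H = 94
  D = 117
  P = 40
  N = -8 + 5·94 − 3·117 − 2·40 = 31
  U = -12 + 2·117 + 6·31 = 408
  Q = -35 + 2·40 − 3·31 + 2·408 = 768
  S = 142 + 5·768 = 3982
Comparing — Policy A: S=-1378, Policy B: S=3982. Highest is 3982 (Policy B).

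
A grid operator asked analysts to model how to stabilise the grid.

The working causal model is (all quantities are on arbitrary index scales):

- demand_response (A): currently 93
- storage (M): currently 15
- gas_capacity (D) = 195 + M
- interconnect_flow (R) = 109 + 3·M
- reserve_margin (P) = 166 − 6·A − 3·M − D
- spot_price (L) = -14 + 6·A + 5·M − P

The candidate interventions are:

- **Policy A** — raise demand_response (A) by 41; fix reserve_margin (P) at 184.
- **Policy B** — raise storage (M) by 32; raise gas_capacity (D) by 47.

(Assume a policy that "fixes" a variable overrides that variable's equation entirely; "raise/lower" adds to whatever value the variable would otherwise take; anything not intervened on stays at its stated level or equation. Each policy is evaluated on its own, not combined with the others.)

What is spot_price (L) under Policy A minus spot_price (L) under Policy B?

-920

Policy A (A + 41, P := 184):
  A = 93 + 41 = 134
  M = 15
  D = 195 + 15 = 210
  P = 184
  L = -14 + 6·134 + 5·15 − 184 = 681
Policy B (M + 32, D + 47):
  A = 93
  M = 15 + 32 = 47
  D = 195 + 47 (+47 from intervention) = 289
  P = 166 − 6·93 − 3·47 − 289 = -822
  L = -14 + 6·93 + 5·47 − (-822) = 1601
L: 681 − 1601 = -920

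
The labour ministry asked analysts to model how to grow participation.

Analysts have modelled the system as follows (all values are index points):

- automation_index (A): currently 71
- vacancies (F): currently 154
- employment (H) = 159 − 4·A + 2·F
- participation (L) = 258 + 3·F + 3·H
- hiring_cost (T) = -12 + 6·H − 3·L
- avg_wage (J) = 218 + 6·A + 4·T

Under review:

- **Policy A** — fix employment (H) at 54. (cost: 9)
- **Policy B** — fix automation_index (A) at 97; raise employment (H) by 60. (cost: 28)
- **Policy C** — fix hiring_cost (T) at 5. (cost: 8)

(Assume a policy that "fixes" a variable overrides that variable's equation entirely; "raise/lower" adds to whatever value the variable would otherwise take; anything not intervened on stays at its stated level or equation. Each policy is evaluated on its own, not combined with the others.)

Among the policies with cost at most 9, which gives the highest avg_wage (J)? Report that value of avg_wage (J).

664

Policy A (H := 54):
  A = 71
  F = 154
  H = 54
  L = 258 + 3·154 + 3·54 = 882
  T = -12 + 6·54 − 3·882 = -2334
  J = 218 + 6·71 + 4·(-2334) = -8692
Policy C (T := 5):
  A = 71
  F = 154
  H = 159 − 4·71 + 2·154 = 183
  L = 258 + 3·154 + 3·183 = 1269
  T = 5
  J = 218 + 6·71 + 4·5 = 664
Comparing — Policy A: J=-8692, Policy C: J=664. Highest is 664 (Policy C).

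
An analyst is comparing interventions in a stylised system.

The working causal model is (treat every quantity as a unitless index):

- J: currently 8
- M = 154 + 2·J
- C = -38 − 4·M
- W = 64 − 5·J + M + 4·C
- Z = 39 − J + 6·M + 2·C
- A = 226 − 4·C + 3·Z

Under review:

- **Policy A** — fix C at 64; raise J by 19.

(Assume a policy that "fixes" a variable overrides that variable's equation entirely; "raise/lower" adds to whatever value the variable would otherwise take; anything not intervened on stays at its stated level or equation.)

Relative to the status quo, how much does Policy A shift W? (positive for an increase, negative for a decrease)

Baseline:
  J = 8
  M = 154 + 2·8 = 170
  C = -38 − 4·170 = -718
  W = 64 − 5·8 + 170 + 4·(-718) = -2678
Policy A (C := 64, J + 19):
  J = 8 + 19 = 27
  M = 154 + 2·27 = 208
  C = 64
  W = 64 − 5·27 + 208 + 4·64 = 393
Change in W: 393 − (-2678) = 3071

3071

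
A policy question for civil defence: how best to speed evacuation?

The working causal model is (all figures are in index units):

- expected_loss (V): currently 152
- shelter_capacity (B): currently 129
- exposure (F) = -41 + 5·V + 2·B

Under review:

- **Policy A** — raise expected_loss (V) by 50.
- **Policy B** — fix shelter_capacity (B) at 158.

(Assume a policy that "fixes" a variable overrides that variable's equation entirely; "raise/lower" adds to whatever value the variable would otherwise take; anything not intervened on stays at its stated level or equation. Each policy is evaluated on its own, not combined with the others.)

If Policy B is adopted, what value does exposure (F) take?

1035

Policy B (B := 158):
  V = 152
  B = 158
  F = -41 + 5·152 + 2·158 = 1035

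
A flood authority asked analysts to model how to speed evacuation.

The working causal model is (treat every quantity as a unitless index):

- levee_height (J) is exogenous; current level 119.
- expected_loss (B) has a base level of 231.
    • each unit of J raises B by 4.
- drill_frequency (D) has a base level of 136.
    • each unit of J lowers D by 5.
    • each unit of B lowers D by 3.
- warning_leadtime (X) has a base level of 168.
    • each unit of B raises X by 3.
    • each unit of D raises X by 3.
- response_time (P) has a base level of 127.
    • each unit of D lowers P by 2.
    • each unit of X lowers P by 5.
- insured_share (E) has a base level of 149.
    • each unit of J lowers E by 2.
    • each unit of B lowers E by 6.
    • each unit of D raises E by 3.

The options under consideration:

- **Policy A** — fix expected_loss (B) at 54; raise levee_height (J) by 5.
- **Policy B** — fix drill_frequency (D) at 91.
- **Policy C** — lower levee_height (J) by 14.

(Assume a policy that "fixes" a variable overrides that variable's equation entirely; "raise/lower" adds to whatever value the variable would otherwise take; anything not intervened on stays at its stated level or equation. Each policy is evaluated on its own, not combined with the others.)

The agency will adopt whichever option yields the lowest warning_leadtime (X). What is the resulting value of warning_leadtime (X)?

Policy A (B := 54, J + 5):
  J = 119 + 5 = 124
  B = 54
  D = 136 − 5·124 − 3·54 = -646
  X = 168 + 3·54 + 3·(-646) = -1608
Policy B (D := 91):
  J = 119
  B = 231 + 4·119 = 707
  D = 91
  X = 168 + 3·707 + 3·91 = 2562
Policy C (J − 14):
  J = 119 − 14 = 105
  B = 231 + 4·105 = 651
  D = 136 − 5·105 − 3·651 = -2342
  X = 168 + 3·651 + 3·(-2342) = -4905
Comparing — Policy A: X=-1608, Policy B: X=2562, Policy C: X=-4905. Lowest is -4905 (Policy C).

-4905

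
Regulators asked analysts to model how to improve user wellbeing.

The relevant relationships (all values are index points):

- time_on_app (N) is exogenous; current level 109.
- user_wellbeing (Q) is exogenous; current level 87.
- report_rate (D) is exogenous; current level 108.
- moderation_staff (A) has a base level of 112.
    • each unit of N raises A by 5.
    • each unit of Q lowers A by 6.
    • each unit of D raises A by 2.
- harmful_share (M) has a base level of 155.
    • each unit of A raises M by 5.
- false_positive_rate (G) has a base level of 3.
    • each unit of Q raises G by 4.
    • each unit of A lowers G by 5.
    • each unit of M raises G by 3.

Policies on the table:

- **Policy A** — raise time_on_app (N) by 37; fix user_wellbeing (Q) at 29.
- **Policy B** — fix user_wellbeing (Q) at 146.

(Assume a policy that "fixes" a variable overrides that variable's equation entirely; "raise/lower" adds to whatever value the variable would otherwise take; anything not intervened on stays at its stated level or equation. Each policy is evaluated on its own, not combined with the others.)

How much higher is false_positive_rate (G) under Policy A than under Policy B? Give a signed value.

Policy A (N + 37, Q := 29):
  N = 109 + 37 = 146
  Q = 29
  D = 108
  A = 112 + 5·146 − 6·29 + 2·108 = 884
  M = 155 + 5·884 = 4575
  G = 3 + 4·29 − 5·884 + 3·4575 = 9424
Policy B (Q := 146):
  N = 109
  Q = 146
  D = 108
  A = 112 + 5·109 − 6·146 + 2·108 = -3
  M = 155 + 5·(-3) = 140
  G = 3 + 4·146 − 5·(-3) + 3·140 = 1022
G: 9424 − 1022 = 8402

8402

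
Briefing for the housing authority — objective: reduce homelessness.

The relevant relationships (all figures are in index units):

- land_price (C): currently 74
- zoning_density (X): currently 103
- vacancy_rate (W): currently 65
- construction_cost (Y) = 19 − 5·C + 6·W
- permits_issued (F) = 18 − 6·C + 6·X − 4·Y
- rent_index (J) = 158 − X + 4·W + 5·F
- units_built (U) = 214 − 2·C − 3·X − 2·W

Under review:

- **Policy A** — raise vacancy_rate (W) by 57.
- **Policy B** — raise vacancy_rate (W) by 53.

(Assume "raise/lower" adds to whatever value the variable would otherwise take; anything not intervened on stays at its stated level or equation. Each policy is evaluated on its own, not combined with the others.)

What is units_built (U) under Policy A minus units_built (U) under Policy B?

Policy A (W + 57):
  C = 74
  X = 103
  W = 65 + 57 = 122
  U = 214 − 2·74 − 3·103 − 2·122 = -487
Policy B (W + 53):
  C = 74
  X = 103
  W = 65 + 53 = 118
  U = 214 − 2·74 − 3·103 − 2·118 = -479
U: -487 − (-479) = -8

-8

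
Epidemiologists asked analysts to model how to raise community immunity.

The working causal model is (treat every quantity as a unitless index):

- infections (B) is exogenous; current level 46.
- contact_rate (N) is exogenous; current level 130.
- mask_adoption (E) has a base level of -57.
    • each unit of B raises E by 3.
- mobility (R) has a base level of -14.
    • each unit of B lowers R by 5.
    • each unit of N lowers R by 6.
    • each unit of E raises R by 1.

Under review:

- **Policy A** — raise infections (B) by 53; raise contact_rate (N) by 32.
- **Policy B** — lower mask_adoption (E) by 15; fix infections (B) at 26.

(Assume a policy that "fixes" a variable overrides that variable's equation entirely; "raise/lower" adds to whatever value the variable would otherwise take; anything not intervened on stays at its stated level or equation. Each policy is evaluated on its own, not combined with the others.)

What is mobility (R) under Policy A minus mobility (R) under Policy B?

-323

Policy A (B + 53, N + 32):
  B = 46 + 53 = 99
  N = 130 + 32 = 162
  E = -57 + 3·99 = 240
  R = -14 − 5·99 − 6·162 + 240 = -1241
Policy B (E − 15, B := 26):
  B = 26
  N = 130
  E = -57 + 3·26 (−15 from intervention) = 6
  R = -14 − 5·26 − 6·130 + 6 = -918
R: -1241 − (-918) = -323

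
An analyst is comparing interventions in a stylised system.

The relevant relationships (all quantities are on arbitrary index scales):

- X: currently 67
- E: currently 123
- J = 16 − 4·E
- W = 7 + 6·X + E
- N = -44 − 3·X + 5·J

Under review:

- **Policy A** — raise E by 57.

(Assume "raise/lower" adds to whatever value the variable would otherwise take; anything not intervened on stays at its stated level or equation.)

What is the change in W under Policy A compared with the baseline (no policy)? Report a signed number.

57

Baseline:
  X = 67
  E = 123
  W = 7 + 6·67 + 123 = 532
Policy A (E + 57):
  X = 67
  E = 123 + 57 = 180
  W = 7 + 6·67 + 180 = 589
Change in W: 589 − 532 = 57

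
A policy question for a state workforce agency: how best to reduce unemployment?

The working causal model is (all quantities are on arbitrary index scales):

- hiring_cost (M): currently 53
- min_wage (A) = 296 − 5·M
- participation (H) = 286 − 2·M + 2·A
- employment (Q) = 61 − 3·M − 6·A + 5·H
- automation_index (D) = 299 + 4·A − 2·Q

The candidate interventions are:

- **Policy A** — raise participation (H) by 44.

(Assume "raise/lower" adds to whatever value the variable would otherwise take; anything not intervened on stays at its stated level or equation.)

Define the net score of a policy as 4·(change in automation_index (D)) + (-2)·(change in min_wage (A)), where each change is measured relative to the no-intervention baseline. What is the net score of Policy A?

Baseline:
  M = 53
  A = 296 − 5·53 = 31
  H = 286 − 2·53 + 2·31 = 242
  Q = 61 − 3·53 − 6·31 + 5·242 = 926
  D = 299 + 4·31 − 2·926 = -1429
Policy A (H + 44):
  M = 53
  A = 296 − 5·53 = 31
  H = 286 − 2·53 + 2·31 (+44 from intervention) = 286
  Q = 61 − 3·53 − 6·31 + 5·286 = 1146
  D = 299 + 4·31 − 2·1146 = -1869
ΔD = -1869 − (-1429) = -440; ΔA = 31 − 31 = 0
Score = 4·(-440) + (-2)·0 = -1760

-1760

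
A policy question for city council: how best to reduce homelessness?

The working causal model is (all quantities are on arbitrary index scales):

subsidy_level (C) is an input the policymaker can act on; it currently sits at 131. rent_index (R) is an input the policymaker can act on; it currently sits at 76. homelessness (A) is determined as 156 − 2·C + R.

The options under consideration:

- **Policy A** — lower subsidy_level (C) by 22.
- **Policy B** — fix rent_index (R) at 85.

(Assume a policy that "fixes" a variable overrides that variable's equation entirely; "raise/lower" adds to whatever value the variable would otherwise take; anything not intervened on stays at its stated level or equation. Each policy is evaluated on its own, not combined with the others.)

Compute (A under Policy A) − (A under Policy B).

35

Policy A (C − 22):
  C = 131 − 22 = 109
  R = 76
  A = 156 − 2·109 + 76 = 14
Policy B (R := 85):
  C = 131
  R = 85
  A = 156 − 2·131 + 85 = -21
A: 14 − (-21) = 35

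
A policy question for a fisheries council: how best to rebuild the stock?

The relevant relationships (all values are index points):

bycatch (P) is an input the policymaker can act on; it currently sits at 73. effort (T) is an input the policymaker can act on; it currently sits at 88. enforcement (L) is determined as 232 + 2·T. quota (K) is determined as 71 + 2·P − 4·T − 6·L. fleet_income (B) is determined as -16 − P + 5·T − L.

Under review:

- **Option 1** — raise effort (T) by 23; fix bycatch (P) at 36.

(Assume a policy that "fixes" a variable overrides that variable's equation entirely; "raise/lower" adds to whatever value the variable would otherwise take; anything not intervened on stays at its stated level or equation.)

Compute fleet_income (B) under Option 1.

49

Option 1 (T + 23, P := 36):
  P = 36
  T = 88 + 23 = 111
  L = 232 + 2·111 = 454
  B = -16 − 36 + 5·111 − 454 = 49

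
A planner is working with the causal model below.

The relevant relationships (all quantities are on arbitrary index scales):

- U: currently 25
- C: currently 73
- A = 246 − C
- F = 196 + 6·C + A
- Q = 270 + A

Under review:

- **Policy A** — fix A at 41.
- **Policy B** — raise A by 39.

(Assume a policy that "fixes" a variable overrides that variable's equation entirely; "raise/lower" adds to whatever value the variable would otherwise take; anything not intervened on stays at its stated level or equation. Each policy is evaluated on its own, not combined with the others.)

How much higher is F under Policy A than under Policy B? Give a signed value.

-171

Policy A (A := 41):
  C = 73
  A = 41
  F = 196 + 6·73 + 41 = 675
Policy B (A + 39):
  C = 73
  A = 246 − 73 (+39 from intervention) = 212
  F = 196 + 6·73 + 212 = 846
F: 675 − 846 = -171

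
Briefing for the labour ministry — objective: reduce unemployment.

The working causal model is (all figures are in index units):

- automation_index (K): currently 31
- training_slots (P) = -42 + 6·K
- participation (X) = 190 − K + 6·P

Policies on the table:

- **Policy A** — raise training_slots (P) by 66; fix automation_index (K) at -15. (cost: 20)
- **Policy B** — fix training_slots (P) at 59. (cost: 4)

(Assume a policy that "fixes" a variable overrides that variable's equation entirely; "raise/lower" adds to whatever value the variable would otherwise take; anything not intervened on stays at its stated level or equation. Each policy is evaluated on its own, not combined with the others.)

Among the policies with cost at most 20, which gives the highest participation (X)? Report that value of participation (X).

Policy A (P + 66, K := -15):
  K = -15
  P = -42 + 6·(-15) (+66 from intervention) = -66
  X = 190 − (-15) + 6·(-66) = -191
Policy B (P := 59):
  K = 31
  P = 59
  X = 190 − 31 + 6·59 = 513
Comparing — Policy A: X=-191, Policy B: X=513. Highest is 513 (Policy B).

513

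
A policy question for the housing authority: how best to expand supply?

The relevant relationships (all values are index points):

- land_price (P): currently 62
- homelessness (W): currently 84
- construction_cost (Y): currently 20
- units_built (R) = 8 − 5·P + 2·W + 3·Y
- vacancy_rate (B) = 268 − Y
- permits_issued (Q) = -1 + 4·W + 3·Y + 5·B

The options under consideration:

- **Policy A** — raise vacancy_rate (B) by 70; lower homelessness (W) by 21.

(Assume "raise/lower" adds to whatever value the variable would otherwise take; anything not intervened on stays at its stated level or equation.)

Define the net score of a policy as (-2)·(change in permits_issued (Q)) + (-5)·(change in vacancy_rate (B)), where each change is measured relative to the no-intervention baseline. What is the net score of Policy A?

Baseline:
  W = 84
  Y = 20
  B = 268 − 20 = 248
  Q = -1 + 4·84 + 3·20 + 5·248 = 1635
Policy A (B + 70, W − 21):
  W = 84 − 21 = 63
  Y = 20
  B = 268 − 20 (+70 from intervention) = 318
  Q = -1 + 4·63 + 3·20 + 5·318 = 1901
ΔQ = 1901 − 1635 = 266; ΔB = 318 − 248 = 70
Score = (-2)·266 + (-5)·70 = -882

-882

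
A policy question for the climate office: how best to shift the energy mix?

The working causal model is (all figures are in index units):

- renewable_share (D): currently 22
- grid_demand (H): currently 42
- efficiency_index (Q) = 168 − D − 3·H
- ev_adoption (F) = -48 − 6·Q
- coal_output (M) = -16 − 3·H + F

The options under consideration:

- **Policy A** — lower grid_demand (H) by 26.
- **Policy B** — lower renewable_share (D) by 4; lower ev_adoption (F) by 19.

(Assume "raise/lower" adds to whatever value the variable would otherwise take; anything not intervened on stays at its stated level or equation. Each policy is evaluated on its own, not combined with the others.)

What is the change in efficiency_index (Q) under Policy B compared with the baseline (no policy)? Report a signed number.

Baseline:
  D = 22
  H = 42
  Q = 168 − 22 − 3·42 = 20
Policy B (D − 4, F − 19):
  D = 22 − 4 = 18
  H = 42
  Q = 168 − 18 − 3·42 = 24
Change in Q: 24 − 20 = 4

4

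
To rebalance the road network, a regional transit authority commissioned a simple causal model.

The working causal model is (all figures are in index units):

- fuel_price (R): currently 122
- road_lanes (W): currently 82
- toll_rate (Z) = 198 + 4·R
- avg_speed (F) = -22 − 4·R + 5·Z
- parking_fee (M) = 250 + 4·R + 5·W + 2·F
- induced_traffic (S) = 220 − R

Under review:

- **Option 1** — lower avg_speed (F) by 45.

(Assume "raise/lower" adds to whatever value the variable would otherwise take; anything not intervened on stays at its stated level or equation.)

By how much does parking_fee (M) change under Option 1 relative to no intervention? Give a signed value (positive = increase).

-90

Baseline:
  R = 122
  W = 82
  Z = 198 + 4·122 = 686
  F = -22 − 4·122 + 5·686 = 2920
  M = 250 + 4·122 + 5·82 + 2·2920 = 6988
Option 1 (F − 45):
  R = 122
  W = 82
  Z = 198 + 4·122 = 686
  F = -22 − 4·122 + 5·686 (−45 from intervention) = 2875
  M = 250 + 4·122 + 5·82 + 2·2875 = 6898
Change in M: 6898 − 6988 = -90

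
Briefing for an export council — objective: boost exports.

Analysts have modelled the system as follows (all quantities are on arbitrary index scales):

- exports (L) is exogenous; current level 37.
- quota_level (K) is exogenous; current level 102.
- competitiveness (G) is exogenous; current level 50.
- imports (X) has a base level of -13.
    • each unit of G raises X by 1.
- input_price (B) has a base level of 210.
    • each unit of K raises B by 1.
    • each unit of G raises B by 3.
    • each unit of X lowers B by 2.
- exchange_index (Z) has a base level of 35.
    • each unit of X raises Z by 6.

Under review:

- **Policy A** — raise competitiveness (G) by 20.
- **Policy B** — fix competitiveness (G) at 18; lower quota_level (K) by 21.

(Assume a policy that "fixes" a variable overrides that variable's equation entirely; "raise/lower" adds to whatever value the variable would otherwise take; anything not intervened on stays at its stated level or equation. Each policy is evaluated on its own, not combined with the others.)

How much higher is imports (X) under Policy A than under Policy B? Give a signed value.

Policy A (G + 20):
  G = 50 + 20 = 70
  X = -13 + 70 = 57
Policy B (G := 18, K − 21):
  G = 18
  X = -13 + 18 = 5
X: 57 − 5 = 52

52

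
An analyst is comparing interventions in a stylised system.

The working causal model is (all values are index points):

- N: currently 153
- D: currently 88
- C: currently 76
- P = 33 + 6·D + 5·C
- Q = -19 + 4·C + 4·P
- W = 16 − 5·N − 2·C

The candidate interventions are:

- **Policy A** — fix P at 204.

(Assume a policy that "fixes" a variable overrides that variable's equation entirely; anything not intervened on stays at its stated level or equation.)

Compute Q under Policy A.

Policy A (P := 204):
  D = 88
  C = 76
  P = 204
  Q = -19 + 4·76 + 4·204 = 1101

1101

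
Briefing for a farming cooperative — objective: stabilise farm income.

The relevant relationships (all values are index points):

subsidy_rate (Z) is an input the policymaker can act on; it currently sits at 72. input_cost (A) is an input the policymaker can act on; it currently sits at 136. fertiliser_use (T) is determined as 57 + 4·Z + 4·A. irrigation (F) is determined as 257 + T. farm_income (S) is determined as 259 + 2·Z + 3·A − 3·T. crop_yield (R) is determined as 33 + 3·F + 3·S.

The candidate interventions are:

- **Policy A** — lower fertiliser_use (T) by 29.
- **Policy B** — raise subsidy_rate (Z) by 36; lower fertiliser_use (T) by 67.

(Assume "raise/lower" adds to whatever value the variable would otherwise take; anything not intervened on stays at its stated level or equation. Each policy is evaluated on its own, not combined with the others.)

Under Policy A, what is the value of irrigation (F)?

1117

Policy A (T − 29):
  Z = 72
  A = 136
  T = 57 + 4·72 + 4·136 (−29 from intervention) = 860
  F = 257 + 860 = 1117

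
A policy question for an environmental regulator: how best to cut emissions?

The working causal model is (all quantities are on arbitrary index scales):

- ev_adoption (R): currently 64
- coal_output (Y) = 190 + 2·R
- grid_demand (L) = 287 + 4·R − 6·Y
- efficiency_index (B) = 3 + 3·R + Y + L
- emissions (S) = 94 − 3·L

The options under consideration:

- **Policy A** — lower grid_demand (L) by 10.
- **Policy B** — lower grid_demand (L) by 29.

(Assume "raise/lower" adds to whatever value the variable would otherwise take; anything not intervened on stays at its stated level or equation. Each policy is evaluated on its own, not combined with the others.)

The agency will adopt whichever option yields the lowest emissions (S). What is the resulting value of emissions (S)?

Policy A (L − 10):
  R = 64
  Y = 190 + 2·64 = 318
  L = 287 + 4·64 − 6·318 (−10 from intervention) = -1375
  S = 94 − 3·(-1375) = 4219
Policy B (L − 29):
  R = 64
  Y = 190 + 2·64 = 318
  L = 287 + 4·64 − 6·318 (−29 from intervention) = -1394
  S = 94 − 3·(-1394) = 4276
Comparing — Policy A: S=4219, Policy B: S=4276. Lowest is 4219 (Policy A).

4219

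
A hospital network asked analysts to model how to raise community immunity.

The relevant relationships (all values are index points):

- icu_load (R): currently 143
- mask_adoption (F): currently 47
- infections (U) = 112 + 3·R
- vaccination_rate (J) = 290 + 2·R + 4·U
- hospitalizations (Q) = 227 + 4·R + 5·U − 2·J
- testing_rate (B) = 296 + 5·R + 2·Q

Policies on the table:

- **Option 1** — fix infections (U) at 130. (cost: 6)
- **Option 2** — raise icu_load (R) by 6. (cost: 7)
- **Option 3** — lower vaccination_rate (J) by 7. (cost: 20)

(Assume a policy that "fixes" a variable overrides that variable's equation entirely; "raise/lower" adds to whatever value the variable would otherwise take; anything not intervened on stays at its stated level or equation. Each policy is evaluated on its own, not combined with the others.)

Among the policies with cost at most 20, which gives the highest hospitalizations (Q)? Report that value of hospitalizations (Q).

-743

Option 1 (U := 130):
  R = 143
  U = 130
  J = 290 + 2·143 + 4·130 = 1096
  Q = 227 + 4·143 + 5·130 − 2·1096 = -743
Option 2 (R + 6):
  R = 143 + 6 = 149
  U = 112 + 3·149 = 559
  J = 290 + 2·149 + 4·559 = 2824
  Q = 227 + 4·149 + 5·559 − 2·2824 = -2030
Option 3 (J − 7):
  R = 143
  U = 112 + 3·143 = 541
  J = 290 + 2·143 + 4·541 (−7 from intervention) = 2733
  Q = 227 + 4·143 + 5·541 − 2·2733 = -1962
Comparing — Option 1: Q=-743, Option 2: Q=-2030, Option 3: Q=-1962. Highest is -743 (Option 1).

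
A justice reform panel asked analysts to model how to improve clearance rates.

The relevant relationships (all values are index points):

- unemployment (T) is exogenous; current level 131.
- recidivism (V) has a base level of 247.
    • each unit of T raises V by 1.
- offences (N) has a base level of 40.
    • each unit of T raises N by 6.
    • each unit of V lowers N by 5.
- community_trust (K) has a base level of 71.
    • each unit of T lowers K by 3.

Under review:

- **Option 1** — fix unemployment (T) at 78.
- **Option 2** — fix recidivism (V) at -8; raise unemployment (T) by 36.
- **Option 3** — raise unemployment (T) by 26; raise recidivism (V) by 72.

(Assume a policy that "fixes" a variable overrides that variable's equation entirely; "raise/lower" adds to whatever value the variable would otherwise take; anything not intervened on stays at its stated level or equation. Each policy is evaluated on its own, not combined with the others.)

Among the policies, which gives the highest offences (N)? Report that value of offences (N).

1082

Option 1 (T := 78):
  T = 78
  V = 247 + 78 = 325
  N = 40 + 6·78 − 5·325 = -1117
Option 2 (V := -8, T + 36):
  T = 131 + 36 = 167
  V = -8
  N = 40 + 6·167 − 5·(-8) = 1082
Option 3 (T + 26, V + 72):
  T = 131 + 26 = 157
  V = 247 + 157 (+72 from intervention) = 476
  N = 40 + 6·157 − 5·476 = -1398
Comparing — Option 1: N=-1117, Option 2: N=1082, Option 3: N=-1398. Highest is 1082 (Option 2).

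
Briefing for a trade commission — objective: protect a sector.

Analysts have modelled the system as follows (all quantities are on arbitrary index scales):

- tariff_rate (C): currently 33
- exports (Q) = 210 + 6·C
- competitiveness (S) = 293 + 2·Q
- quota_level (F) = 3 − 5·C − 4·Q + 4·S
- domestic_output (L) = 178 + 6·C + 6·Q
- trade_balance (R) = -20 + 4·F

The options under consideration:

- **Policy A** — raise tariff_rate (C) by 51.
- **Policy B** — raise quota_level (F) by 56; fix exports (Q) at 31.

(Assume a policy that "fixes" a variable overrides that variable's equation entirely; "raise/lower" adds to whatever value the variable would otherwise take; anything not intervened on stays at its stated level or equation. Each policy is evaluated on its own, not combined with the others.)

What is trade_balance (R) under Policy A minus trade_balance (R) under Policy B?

9684

Policy A (C + 51):
  C = 33 + 51 = 84
  Q = 210 + 6·84 = 714
  S = 293 + 2·714 = 1721
  F = 3 − 5·84 − 4·714 + 4·1721 = 3611
  R = -20 + 4·3611 = 14424
Policy B (F + 56, Q := 31):
  C = 33
  Q = 31
  S = 293 + 2·31 = 355
  F = 3 − 5·33 − 4·31 + 4·355 (+56 from intervention) = 1190
  R = -20 + 4·1190 = 4740
R: 14424 − 4740 = 9684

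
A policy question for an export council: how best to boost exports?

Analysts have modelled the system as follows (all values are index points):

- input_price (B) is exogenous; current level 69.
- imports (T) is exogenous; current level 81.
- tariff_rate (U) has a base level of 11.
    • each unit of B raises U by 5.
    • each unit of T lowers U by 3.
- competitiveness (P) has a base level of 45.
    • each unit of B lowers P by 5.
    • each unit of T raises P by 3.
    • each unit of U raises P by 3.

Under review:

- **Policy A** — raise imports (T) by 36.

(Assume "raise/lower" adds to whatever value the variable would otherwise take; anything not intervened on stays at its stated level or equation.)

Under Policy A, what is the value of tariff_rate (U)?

Policy A (T + 36):
  B = 69
  T = 81 + 36 = 117
  U = 11 + 5·69 − 3·117 = 5

5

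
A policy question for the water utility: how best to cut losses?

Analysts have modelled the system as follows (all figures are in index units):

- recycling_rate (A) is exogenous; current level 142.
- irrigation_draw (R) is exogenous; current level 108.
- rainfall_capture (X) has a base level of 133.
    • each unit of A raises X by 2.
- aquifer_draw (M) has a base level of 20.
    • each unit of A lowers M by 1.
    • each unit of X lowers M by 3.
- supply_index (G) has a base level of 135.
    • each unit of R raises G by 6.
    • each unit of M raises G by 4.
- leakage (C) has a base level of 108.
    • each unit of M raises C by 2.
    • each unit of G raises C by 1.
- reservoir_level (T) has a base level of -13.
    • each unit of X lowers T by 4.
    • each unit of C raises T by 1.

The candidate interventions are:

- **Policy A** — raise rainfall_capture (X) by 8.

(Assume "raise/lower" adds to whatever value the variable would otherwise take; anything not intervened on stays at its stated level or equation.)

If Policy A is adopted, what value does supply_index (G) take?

-4805

Policy A (X + 8):
  A = 142
  R = 108
  X = 133 + 2·142 (+8 from intervention) = 425
  M = 20 − 142 − 3·425 = -1397
  G = 135 + 6·108 + 4·(-1397) = -4805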